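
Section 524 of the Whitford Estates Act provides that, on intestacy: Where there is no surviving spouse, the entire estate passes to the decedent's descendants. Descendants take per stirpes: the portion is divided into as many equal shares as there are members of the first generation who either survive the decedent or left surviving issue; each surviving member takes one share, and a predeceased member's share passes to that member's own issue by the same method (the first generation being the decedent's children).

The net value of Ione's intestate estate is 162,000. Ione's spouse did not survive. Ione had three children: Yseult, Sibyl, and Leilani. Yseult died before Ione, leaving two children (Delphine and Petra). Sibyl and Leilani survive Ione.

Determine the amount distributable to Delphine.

Delphine receives 27,000.

The entire 162,000 passes to the descendants.
That amount (162,000) is divided into 3 shares of 54,000: Sibyl and Leilani each take 54,000; Yseult's 54,000 share passes to Yseult's issue.
Yseult's share (54,000) is divided into 2 shares of 27,000: Delphine and Petra each take 27,000.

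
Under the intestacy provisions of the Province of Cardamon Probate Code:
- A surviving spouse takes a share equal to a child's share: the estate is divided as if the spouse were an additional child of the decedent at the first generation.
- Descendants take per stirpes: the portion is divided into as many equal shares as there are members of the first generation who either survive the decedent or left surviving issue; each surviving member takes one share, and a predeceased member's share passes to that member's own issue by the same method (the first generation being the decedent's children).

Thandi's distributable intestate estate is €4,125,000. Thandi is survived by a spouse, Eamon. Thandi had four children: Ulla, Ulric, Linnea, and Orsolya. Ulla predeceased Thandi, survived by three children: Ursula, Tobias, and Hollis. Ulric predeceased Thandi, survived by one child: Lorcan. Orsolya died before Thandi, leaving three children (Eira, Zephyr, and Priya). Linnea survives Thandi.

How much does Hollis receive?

Hollis receives €275,000.

The spouse counts as an additional share at the children's level, so there are 5 primary shares of €825,000. Eamon takes one such share (€825,000).
The children's combined portion (€3,300,000) is divided into 4 shares of €825,000: Linnea takes €825,000; Ulla's €825,000 share passes to Ulla's issue; Ulric's €825,000 share passes to Ulric's issue; Orsolya's €825,000 share passes to Orsolya's issue.
Ulla's share (€825,000) is divided into 3 shares of €275,000: Ursula, Tobias, and Hollis each take €275,000.
Ulric's share (€825,000) passes entirely to Lorcan.
Orsolya's share (€825,000) is divided into 3 shares of €275,000: Eira, Zephyr, and Priya each take €275,000.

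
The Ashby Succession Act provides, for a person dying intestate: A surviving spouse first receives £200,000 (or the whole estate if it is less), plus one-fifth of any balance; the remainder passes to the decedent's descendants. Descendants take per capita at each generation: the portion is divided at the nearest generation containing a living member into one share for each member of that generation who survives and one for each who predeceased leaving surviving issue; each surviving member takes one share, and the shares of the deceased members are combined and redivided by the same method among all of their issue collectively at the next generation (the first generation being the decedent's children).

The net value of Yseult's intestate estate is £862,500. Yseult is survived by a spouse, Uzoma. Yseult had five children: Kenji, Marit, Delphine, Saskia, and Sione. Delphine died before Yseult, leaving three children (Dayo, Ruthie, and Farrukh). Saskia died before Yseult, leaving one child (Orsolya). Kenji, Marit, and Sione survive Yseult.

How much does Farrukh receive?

Uzoma first takes £200,000, leaving a balance of £662,500. Uzoma then takes one-fifth of the balance (£132,500), for a total of £332,500. The remaining £530,000 passes to the descendants.
The descendants' portion (£530,000) is divided at the children's generation into 5 shares of £106,000. Kenji, Marit, and Sione each take £106,000. The 2 shares of the deceased (Delphine and Saskia) are combined into a pool of £212,000.
That pool (£212,000) is divided at the grandchildren's generation equally among Dayo, Ruthie, Farrukh, and Orsolya: £53,000 each.

Farrukh receives £53,000.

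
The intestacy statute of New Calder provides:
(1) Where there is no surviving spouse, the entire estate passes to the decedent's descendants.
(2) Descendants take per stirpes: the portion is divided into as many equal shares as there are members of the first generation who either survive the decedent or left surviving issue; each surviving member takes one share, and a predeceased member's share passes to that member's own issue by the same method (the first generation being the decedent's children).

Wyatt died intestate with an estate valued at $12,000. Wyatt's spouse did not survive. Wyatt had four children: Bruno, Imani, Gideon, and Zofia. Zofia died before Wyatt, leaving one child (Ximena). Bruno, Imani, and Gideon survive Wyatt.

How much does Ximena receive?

Ximena receives $3,000.

The entire $12,000 passes to the descendants.
That amount ($12,000) is divided into 4 shares of $3,000: Bruno, Imani, and Gideon each take $3,000; Zofia's $3,000 share passes to Zofia's issue.
Zofia's share ($3,000) passes entirely to Ximena.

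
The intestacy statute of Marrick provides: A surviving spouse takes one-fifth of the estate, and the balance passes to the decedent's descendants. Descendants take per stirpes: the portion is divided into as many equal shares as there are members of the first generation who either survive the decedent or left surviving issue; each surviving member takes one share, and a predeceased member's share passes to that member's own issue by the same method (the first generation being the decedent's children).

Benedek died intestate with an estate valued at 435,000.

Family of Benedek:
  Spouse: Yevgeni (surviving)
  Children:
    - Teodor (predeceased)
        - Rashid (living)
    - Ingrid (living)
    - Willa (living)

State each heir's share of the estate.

Yevgeni takes one-fifth of 435,000 = 87,000. The remaining 348,000 passes to the descendants.
The descendants' portion (348,000) is divided into 3 shares of 116,000: Ingrid and Willa each take 116,000; Teodor's 116,000 share passes to Teodor's issue.
Teodor's share (116,000) passes entirely to Rashid.

Yevgeni: 87,000; Rashid: 116,000; Ingrid: 116,000; Willa: 116,000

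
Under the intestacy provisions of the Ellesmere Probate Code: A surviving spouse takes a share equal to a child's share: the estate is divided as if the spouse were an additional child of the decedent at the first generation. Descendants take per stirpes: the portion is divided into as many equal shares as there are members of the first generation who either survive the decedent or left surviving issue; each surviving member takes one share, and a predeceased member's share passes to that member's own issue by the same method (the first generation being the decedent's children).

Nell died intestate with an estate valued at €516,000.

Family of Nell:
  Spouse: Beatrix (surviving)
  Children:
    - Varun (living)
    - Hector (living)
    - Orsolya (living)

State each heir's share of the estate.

Beatrix: €129,000; Varun: €129,000; Hector: €129,000; Orsolya: €129,000

The spouse counts as an additional share at the children's level, so there are 4 primary shares of €129,000. Beatrix takes one such share (€129,000).
The children's combined portion (€387,000) is divided into 3 shares of €129,000: Varun, Hector, and Orsolya each take €129,000.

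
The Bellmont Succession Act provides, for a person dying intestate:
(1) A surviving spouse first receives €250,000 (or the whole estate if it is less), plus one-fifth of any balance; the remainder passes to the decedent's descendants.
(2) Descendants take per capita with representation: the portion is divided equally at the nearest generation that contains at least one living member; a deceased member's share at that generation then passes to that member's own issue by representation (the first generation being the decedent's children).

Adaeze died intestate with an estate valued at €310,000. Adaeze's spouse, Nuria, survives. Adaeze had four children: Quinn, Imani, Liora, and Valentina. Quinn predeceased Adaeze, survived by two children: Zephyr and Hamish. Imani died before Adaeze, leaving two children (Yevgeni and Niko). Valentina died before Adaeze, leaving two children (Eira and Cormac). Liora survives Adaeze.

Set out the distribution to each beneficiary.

Nuria first takes €250,000, leaving a balance of €60,000. Nuria then takes one-fifth of the balance (€12,000), for a total of €262,000. The remaining €48,000 passes to the descendants.
The descendants' portion (€48,000) is divided into 4 shares of €12,000: Liora takes €12,000; Quinn's €12,000 share passes to Quinn's issue; Imani's €12,000 share passes to Imani's issue; Valentina's €12,000 share passes to Valentina's issue.
Quinn's share (€12,000) is divided into 2 shares of €6,000: Zephyr and Hamish each take €6,000.
Imani's share (€12,000) is divided into 2 shares of €6,000: Yevgeni and Niko each take €6,000.
Valentina's share (€12,000) is divided into 2 shares of €6,000: Eira and Cormac each take €6,000.

Nuria: €262,000; Zephyr: €6,000; Hamish: €6,000; Yevgeni: €6,000; Niko: €6,000; Liora: €12,000; Eira: €6,000; Cormac: €6,000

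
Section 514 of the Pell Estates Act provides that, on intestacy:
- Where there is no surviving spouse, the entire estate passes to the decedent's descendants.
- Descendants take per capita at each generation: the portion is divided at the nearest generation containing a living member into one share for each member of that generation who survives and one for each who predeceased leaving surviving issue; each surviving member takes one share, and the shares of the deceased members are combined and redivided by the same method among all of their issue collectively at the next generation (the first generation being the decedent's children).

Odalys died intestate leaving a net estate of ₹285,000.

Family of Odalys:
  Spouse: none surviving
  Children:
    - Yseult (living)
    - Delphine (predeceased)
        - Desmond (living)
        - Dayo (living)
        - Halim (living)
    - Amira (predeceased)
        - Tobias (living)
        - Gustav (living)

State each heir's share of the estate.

Yseult: ₹95,000; Desmond: ₹38,000; Dayo: ₹38,000; Halim: ₹38,000; Tobias: ₹38,000; Gustav: ₹38,000

The entire ₹285,000 passes to the descendants.
That amount (₹285,000) is divided at the children's generation into 3 shares of ₹95,000. Yseult takes ₹95,000. The 2 shares of the deceased (Delphine and Amira) are combined into a pool of ₹190,000.
That pool (₹190,000) is divided at the grandchildren's generation equally among Desmond, Dayo, Halim, Tobias, and Gustav: ₹38,000 each.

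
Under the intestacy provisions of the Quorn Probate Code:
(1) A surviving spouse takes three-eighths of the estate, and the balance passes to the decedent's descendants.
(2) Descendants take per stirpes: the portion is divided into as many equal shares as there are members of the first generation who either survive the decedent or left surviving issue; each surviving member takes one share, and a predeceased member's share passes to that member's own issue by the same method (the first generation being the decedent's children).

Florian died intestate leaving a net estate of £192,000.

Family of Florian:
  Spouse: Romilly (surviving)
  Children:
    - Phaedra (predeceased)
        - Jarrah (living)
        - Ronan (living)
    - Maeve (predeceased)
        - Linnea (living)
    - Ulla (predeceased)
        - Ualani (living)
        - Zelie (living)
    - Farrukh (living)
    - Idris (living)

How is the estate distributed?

Romilly: £72,000; Jarrah: £12,000; Ronan: £12,000; Linnea: £24,000; Ualani: £12,000; Zelie: £12,000; Farrukh: £24,000; Idris: £24,000

Romilly takes three-eighths of £192,000 = £72,000. The remaining £120,000 passes to the descendants.
The descendants' portion (£120,000) is divided into 5 shares of £24,000: Farrukh and Idris each take £24,000; Phaedra's £24,000 share passes to Phaedra's issue; Maeve's £24,000 share passes to Maeve's issue; Ulla's £24,000 share passes to Ulla's issue.
Phaedra's share (£24,000) is divided into 2 shares of £12,000: Jarrah and Ronan each take £12,000.
Maeve's share (£24,000) passes entirely to Linnea.
Ulla's share (£24,000) is divided into 2 shares of £12,000: Ualani and Zelie each take £12,000.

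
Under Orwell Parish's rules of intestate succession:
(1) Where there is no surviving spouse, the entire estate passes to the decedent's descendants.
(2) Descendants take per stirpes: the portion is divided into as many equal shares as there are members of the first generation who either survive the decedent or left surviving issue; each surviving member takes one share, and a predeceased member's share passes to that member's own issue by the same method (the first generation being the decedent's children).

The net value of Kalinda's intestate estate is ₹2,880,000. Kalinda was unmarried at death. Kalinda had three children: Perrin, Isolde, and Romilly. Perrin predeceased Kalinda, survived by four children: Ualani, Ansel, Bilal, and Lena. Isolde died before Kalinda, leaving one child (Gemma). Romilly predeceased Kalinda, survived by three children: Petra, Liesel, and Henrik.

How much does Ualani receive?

Ualani receives ₹240,000.

The entire ₹2,880,000 passes to the descendants.
That amount (₹2,880,000) is divided into 3 shares of ₹960,000: Perrin's ₹960,000 share passes to Perrin's issue; Isolde's ₹960,000 share passes to Isolde's issue; Romilly's ₹960,000 share passes to Romilly's issue.
Perrin's share (₹960,000) is divided into 4 shares of ₹240,000: Ualani, Ansel, Bilal, and Lena each take ₹240,000.
Isolde's share (₹960,000) passes entirely to Gemma.
Romilly's share (₹960,000) is divided into 3 shares of ₹320,000: Petra, Liesel, and Henrik each take ₹320,000.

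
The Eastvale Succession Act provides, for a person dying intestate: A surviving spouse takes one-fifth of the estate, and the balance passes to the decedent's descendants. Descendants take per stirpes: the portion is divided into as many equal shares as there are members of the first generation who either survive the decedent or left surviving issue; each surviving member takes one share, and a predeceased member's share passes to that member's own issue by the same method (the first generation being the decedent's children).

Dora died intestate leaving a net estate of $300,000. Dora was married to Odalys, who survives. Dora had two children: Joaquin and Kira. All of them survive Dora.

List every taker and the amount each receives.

Odalys: $60,000; Joaquin: $120,000; Kira: $120,000

Odalys takes one-fifth of $300,000 = $60,000. The remaining $240,000 passes to the descendants.
The descendants' portion ($240,000) is divided into 2 shares of $120,000: Joaquin and Kira each take $120,000.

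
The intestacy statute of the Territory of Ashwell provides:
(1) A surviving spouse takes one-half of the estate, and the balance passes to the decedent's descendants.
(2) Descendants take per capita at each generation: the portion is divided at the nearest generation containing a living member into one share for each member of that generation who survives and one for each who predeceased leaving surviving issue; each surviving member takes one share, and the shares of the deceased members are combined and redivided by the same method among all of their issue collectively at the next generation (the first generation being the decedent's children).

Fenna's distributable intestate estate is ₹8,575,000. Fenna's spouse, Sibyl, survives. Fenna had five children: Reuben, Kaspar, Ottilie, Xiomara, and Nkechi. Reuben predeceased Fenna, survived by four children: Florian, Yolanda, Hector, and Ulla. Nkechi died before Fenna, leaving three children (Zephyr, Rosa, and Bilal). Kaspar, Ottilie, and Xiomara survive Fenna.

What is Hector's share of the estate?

Hector receives ₹245,000.

Sibyl takes one-half of ₹8,575,000 = ₹4,287,500. The remaining ₹4,287,500 passes to the descendants.
The descendants' portion (₹4,287,500) is divided at the children's generation into 5 shares of ₹857,500. Kaspar, Ottilie, and Xiomara each take ₹857,500. The 2 shares of the deceased (Reuben and Nkechi) are combined into a pool of ₹1,715,000.
That pool (₹1,715,000) is divided at the grandchildren's generation equally among Florian, Yolanda, Hector, Ulla, Zephyr, Rosa, and Bilal: ₹245,000 each.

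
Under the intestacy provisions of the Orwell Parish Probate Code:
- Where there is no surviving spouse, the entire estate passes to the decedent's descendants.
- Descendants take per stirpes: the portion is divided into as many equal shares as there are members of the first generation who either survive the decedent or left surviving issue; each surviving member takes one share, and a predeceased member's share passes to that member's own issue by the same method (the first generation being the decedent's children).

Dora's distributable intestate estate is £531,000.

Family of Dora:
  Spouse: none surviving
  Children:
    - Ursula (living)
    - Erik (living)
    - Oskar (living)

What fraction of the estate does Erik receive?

Erik receives 1/3 of the estate.

The entire £531,000 passes to the descendants.
That amount (£531,000) is divided into 3 shares of £177,000: Ursula, Erik, and Oskar each take £177,000.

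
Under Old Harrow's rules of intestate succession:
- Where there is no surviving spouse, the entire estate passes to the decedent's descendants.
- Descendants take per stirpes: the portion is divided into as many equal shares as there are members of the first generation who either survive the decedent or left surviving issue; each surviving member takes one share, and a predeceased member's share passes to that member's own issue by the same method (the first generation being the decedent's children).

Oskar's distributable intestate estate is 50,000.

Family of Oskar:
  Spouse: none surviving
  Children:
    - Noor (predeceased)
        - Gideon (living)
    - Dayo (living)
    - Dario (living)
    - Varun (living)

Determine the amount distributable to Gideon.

The entire 50,000 passes to the descendants.
That amount (50,000) is divided into 4 shares of 12,500: Dayo, Dario, and Varun each take 12,500; Noor's 12,500 share passes to Noor's issue.
Noor's share (12,500) passes entirely to Gideon.

Gideon receives 12,500.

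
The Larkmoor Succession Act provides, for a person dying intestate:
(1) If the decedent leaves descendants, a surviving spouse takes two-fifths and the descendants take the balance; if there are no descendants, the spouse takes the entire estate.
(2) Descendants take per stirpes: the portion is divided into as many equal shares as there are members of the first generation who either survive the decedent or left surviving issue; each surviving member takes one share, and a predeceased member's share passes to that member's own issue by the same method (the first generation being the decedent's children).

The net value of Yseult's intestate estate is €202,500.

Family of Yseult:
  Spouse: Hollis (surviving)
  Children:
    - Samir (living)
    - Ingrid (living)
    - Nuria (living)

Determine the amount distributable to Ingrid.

Ingrid receives €40,500.

Hollis takes two-fifths of €202,500 = €81,000. The remaining €121,500 passes to the descendants.
The descendants' portion (€121,500) is divided into 3 shares of €40,500: Samir, Ingrid, and Nuria each take €40,500.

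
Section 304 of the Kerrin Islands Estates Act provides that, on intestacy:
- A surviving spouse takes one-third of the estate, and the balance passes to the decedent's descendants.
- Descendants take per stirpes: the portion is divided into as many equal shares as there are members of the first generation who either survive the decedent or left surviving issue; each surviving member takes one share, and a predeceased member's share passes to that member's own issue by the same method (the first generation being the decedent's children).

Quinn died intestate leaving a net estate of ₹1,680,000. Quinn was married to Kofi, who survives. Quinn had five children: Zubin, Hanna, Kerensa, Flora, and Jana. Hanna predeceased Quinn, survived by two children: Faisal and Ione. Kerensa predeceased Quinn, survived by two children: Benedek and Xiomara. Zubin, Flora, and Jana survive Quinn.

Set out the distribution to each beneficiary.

Kofi takes one-third of ₹1,680,000 = ₹560,000. The remaining ₹1,120,000 passes to the descendants.
The descendants' portion (₹1,120,000) is divided into 5 shares of ₹224,000: Zubin, Flora, and Jana each take ₹224,000; Hanna's ₹224,000 share passes to Hanna's issue; Kerensa's ₹224,000 share passes to Kerensa's issue.
Hanna's share (₹224,000) is divided into 2 shares of ₹112,000: Faisal and Ione each take ₹112,000.
Kerensa's share (₹224,000) is divided into 2 shares of ₹112,000: Benedek and Xiomara each take ₹112,000.

Kofi: ₹560,000; Zubin: ₹224,000; Faisal: ₹112,000; Ione: ₹112,000; Benedek: ₹112,000; Xiomara: ₹112,000; Flora: ₹224,000; Jana: ₹224,000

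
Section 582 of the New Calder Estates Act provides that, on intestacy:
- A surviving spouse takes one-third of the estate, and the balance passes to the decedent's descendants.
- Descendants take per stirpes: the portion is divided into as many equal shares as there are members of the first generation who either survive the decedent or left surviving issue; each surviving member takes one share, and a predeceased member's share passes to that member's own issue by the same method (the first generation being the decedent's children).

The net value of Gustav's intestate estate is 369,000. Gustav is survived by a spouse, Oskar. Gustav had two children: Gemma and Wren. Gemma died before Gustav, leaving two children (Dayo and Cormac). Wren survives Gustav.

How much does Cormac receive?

Oskar takes one-third of 369,000 = 123,000. The remaining 246,000 passes to the descendants.
The descendants' portion (246,000) is divided into 2 shares of 123,000: Wren takes 123,000; Gemma's 123,000 share passes to Gemma's issue.
Gemma's share (123,000) is divided into 2 shares of 61,500: Dayo and Cormac each take 61,500.

Cormac receives 61,500.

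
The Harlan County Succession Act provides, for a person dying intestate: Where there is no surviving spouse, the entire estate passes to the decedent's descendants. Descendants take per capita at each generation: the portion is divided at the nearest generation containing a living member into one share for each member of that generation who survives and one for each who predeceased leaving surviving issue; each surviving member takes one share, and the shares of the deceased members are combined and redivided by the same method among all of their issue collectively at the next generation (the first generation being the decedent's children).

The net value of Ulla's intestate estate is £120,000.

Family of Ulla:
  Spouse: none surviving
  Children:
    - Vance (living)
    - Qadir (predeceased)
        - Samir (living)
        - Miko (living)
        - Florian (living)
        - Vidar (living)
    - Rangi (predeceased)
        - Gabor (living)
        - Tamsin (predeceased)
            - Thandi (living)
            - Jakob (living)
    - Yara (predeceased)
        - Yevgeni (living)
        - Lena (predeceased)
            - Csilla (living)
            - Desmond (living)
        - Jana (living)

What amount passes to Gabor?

The entire £120,000 passes to the descendants.
That amount (£120,000) is divided at the children's generation into 4 shares of £30,000. Vance takes £30,000. The 3 shares of the deceased (Qadir, Rangi, and Yara) are combined into a pool of £90,000.
That pool (£90,000) is divided at the grandchildren's generation into 9 shares of £10,000. Samir, Miko, Florian, Vidar, Gabor, Yevgeni, and Jana each take £10,000. The 2 shares of the deceased (Tamsin and Lena) are combined into a pool of £20,000.
That pool (£20,000) is divided at the great-grandchildren's generation equally among Thandi, Jakob, Csilla, and Desmond: £5,000 each.

Gabor receives £10,000.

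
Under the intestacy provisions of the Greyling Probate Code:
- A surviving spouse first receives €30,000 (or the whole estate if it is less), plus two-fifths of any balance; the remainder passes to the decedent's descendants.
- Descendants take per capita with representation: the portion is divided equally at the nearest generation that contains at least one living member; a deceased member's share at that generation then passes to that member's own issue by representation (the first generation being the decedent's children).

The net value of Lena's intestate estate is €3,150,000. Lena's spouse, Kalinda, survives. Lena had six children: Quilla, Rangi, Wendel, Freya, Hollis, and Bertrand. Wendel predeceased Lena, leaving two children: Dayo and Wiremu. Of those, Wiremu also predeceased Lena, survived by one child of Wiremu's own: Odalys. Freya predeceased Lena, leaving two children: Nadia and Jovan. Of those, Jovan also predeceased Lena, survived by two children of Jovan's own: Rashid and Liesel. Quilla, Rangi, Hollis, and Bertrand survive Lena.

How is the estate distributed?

Kalinda: €1,278,000; Quilla: €312,000; Rangi: €312,000; Dayo: €156,000; Odalys: €156,000; Nadia: €156,000; Rashid: €78,000; Liesel: €78,000; Hollis: €312,000; Bertrand: €312,000

Kalinda first takes €30,000, leaving a balance of €3,120,000. Kalinda then takes two-fifths of the balance (€1,248,000), for a total of €1,278,000. The remaining €1,872,000 passes to the descendants.
The descendants' portion (€1,872,000) is divided into 6 shares of €312,000: Quilla, Rangi, Hollis, and Bertrand each take €312,000; Wendel's €312,000 share passes to Wendel's issue; Freya's €312,000 share passes to Freya's issue.
Wendel's share (€312,000) is divided into 2 shares of €156,000: Dayo takes €156,000; Wiremu's €156,000 share passes to Wiremu's issue.
Wiremu's share (€156,000) passes entirely to Odalys.
Freya's share (€312,000) is divided into 2 shares of €156,000: Nadia takes €156,000; Jovan's €156,000 share passes to Jovan's issue.
Jovan's share (€156,000) is divided into 2 shares of €78,000: Rashid and Liesel each take €78,000.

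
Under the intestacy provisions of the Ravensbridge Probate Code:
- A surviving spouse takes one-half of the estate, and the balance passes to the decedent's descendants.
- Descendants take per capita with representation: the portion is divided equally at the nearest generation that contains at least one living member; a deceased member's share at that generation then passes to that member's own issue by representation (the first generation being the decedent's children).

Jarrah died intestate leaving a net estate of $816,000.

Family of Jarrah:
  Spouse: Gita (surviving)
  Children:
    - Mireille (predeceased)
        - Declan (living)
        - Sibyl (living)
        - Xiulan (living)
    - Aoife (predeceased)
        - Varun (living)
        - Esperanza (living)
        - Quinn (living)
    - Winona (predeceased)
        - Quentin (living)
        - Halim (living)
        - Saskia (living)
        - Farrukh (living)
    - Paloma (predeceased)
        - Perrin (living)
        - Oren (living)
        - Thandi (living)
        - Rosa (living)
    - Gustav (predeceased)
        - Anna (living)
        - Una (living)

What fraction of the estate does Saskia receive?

Gita takes one-half of $816,000 = $408,000. The remaining $408,000 passes to the descendants.
No child survives, so the initial division is made at the grandchildren's generation.
The descendants' portion ($408,000) is divided into 16 shares of $25,500: Declan, Sibyl, Xiulan, Varun, Esperanza, Quinn, Quentin, Halim, Saskia, Farrukh, Perrin, Oren, Thandi, Rosa, Anna, and Una each take $25,500.

Saskia receives 1/32 of the estate.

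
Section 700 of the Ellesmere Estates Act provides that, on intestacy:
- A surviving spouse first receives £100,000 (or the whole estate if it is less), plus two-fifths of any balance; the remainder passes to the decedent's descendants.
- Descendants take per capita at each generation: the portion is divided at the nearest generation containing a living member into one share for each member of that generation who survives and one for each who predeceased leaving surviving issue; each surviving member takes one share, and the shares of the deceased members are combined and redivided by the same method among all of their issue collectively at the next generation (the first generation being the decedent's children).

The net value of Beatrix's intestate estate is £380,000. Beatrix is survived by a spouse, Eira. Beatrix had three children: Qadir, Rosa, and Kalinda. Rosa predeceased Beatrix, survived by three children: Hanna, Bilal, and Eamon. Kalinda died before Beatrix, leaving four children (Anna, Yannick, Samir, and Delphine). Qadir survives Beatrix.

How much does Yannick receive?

Yannick receives £16,000.

Eira first takes £100,000, leaving a balance of £280,000. Eira then takes two-fifths of the balance (£112,000), for a total of £212,000. The remaining £168,000 passes to the descendants.
The descendants' portion (£168,000) is divided at the children's generation into 3 shares of £56,000. Qadir takes £56,000. The 2 shares of the deceased (Rosa and Kalinda) are combined into a pool of £112,000.
That pool (£112,000) is divided at the grandchildren's generation equally among Hanna, Bilal, Eamon, Anna, Yannick, Samir, and Delphine: £16,000 each.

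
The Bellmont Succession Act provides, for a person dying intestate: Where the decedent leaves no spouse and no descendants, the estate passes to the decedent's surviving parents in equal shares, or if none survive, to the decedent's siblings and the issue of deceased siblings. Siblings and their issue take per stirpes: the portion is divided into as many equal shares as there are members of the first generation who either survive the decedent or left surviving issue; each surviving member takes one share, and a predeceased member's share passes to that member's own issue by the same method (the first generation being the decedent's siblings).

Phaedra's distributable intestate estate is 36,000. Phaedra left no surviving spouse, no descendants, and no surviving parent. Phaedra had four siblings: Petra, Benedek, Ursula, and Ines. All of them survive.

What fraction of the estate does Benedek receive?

Benedek receives 1/4 of the estate.

The entire 36,000 passes to the siblings and their issue.
That amount (36,000) is divided into 4 shares of 9,000: Petra, Benedek, Ursula, and Ines each take 9,000.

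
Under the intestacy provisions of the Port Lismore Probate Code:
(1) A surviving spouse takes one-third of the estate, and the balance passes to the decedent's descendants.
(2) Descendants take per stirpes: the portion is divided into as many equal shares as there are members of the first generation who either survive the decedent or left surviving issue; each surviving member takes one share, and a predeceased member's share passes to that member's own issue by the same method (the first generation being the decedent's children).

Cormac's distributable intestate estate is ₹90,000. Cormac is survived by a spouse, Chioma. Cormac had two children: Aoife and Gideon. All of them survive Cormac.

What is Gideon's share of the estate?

Gideon receives ₹30,000.

Chioma takes one-third of ₹90,000 = ₹30,000. The remaining ₹60,000 passes to the descendants.
The descendants' portion (₹60,000) is divided into 2 shares of ₹30,000: Aoife and Gideon each take ₹30,000.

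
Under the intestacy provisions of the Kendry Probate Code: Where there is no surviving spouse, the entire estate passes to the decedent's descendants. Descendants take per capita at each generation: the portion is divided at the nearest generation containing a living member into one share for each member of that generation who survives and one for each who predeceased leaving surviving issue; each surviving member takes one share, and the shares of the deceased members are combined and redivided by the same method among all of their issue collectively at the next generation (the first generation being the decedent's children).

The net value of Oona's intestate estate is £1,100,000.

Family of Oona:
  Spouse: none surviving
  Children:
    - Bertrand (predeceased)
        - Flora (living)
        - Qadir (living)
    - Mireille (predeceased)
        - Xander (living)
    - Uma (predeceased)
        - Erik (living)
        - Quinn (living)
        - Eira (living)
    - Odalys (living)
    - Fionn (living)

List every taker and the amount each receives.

Flora: £110,000; Qadir: £110,000; Xander: £110,000; Erik: £110,000; Quinn: £110,000; Eira: £110,000; Odalys: £220,000; Fionn: £220,000

The entire £1,100,000 passes to the descendants.
That amount (£1,100,000) is divided at the children's generation into 5 shares of £220,000. Odalys and Fionn each take £220,000. The 3 shares of the deceased (Bertrand, Mireille, and Uma) are combined into a pool of £660,000.
That pool (£660,000) is divided at the grandchildren's generation equally among Flora, Qadir, Xander, Erik, Quinn, and Eira: £110,000 each.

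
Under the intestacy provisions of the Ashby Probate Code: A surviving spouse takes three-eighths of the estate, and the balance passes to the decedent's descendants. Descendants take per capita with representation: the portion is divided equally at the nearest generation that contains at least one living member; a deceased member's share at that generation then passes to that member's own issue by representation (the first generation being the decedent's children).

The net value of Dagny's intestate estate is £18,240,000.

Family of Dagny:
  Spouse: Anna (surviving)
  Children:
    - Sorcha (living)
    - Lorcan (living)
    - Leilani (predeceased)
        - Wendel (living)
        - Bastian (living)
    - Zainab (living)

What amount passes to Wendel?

Anna takes three-eighths of £18,240,000 = £6,840,000. The remaining £11,400,000 passes to the descendants.
The descendants' portion (£11,400,000) is divided into 4 shares of £2,850,000: Sorcha, Lorcan, and Zainab each take £2,850,000; Leilani's £2,850,000 share passes to Leilani's issue.
Leilani's share (£2,850,000) is divided into 2 shares of £1,425,000: Wendel and Bastian each take £1,425,000.

Wendel receives £1,425,000.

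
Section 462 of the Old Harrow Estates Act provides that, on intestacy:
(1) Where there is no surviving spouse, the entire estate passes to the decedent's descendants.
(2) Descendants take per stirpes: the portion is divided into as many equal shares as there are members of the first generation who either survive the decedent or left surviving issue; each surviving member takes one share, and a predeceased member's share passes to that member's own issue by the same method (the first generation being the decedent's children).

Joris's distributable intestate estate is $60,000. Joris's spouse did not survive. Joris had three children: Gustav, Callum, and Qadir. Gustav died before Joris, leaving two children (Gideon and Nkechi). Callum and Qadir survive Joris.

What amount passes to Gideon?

The entire $60,000 passes to the descendants.
That amount ($60,000) is divided into 3 shares of $20,000: Callum and Qadir each take $20,000; Gustav's $20,000 share passes to Gustav's issue.
Gustav's share ($20,000) is divided into 2 shares of $10,000: Gideon and Nkechi each take $10,000.

Gideon receives $10,000.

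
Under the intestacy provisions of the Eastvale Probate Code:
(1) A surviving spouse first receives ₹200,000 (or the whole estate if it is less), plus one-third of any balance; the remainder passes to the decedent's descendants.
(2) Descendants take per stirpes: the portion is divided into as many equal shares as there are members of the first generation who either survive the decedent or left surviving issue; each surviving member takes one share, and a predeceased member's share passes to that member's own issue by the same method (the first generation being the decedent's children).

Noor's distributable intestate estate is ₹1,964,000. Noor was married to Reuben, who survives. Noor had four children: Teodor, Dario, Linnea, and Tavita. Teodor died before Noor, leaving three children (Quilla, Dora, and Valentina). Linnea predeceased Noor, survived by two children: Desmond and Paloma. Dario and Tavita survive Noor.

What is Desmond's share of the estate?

Reuben first takes ₹200,000, leaving a balance of ₹1,764,000. Reuben then takes one-third of the balance (₹588,000), for a total of ₹788,000. The remaining ₹1,176,000 passes to the descendants.
The descendants' portion (₹1,176,000) is divided into 4 shares of ₹294,000: Dario and Tavita each take ₹294,000; Teodor's ₹294,000 share passes to Teodor's issue; Linnea's ₹294,000 share passes to Linnea's issue.
Teodor's share (₹294,000) is divided into 3 shares of ₹98,000: Quilla, Dora, and Valentina each take ₹98,000.
Linnea's share (₹294,000) is divided into 2 shares of ₹147,000: Desmond and Paloma each take ₹147,000.

Desmond receives ₹147,000.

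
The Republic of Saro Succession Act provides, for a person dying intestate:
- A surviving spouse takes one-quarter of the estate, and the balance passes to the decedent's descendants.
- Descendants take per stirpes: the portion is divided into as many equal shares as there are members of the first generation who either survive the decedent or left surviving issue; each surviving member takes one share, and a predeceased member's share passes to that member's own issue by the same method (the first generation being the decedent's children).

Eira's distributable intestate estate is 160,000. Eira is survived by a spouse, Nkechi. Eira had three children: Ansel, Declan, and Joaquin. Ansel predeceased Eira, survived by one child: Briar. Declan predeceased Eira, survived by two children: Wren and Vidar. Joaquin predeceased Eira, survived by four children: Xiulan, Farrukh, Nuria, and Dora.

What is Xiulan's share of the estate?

Xiulan receives 10,000.

Nkechi takes one-quarter of 160,000 = 40,000. The remaining 120,000 passes to the descendants.
The descendants' portion (120,000) is divided into 3 shares of 40,000: Ansel's 40,000 share passes to Ansel's issue; Declan's 40,000 share passes to Declan's issue; Joaquin's 40,000 share passes to Joaquin's issue.
Ansel's share (40,000) passes entirely to Briar.
Declan's share (40,000) is divided into 2 shares of 20,000: Wren and Vidar each take 20,000.
Joaquin's share (40,000) is divided into 4 shares of 10,000: Xiulan, Farrukh, Nuria, and Dora each take 10,000.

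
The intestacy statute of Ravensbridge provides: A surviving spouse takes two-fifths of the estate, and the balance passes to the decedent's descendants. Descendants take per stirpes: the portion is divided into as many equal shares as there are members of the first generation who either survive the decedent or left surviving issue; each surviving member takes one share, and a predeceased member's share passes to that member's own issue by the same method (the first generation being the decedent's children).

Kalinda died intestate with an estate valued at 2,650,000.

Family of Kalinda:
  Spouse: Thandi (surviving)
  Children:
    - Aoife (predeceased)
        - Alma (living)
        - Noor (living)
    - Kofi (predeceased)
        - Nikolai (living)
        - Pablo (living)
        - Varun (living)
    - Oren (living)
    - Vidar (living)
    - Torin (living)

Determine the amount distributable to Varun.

Thandi takes two-fifths of 2,650,000 = 1,060,000. The remaining 1,590,000 passes to the descendants.
The descendants' portion (1,590,000) is divided into 5 shares of 318,000: Oren, Vidar, and Torin each take 318,000; Aoife's 318,000 share passes to Aoife's issue; Kofi's 318,000 share passes to Kofi's issue.
Aoife's share (318,000) is divided into 2 shares of 159,000: Alma and Noor each take 159,000.
Kofi's share (318,000) is divided into 3 shares of 106,000: Nikolai, Pablo, and Varun each take 106,000.

Varun receives 106,000.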